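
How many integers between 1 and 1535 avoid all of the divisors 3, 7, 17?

|div by 3|=511, |div by 7|=219, |div by 17|=90.
|div by 3&7|=73, |div by 3&17|=30, |div by 7&17|=12, |div by all|=4.
By inclusion-exclusion, divisible by at least one: 511+219+90-73-30-12+4 = 709.
Not divisible by any: 1535 - 709.

Final answer: 826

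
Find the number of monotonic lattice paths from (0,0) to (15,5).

Each path has 15 right steps and 5 up steps in some order (20 steps total).
Choose which 5 of the 20 steps are up: C(20,5).

Final answer: C(20,5) = 15504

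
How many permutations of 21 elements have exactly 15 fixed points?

Choose which 15 elements are fixed: C(21,15) = 54264.
Derange the remaining 6 using D(j) = (j-1)(D(j-1) + D(j-2)), D(0)=1, D(1)=0: D(2)=1, D(3)=2, D(4)=9, D(5)=44, D(6)=265.
Total: 54264 x 265.

Final answer: C(21,15) D(6) = 14379960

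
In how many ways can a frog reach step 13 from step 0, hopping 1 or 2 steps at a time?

Let f(n) count the ways. The last step is size 1 or 2, so f(n) = f(n-1) + f(n-2) with f(1)=1, f(2)=2.
Building up term by term: f(1)=1, f(2)=2, f(3)=3, f(4)=5, f(5)=8, f(6)=13, f(7)=21, f(8)=34, f(9)=55, f(10)=89, f(11)=144, f(12)=233, f(13)=377.

Final answer: 377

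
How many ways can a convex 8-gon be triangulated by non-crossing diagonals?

This is counted by the nth Catalan number C_n. Here n = 8 - 2 = 6.
C_n = (2n)!/(n!(n+1)!), so C_{6} = 12!/(6! x 7!) = C(12,6)/7 = 924/7.

Final answer: C_{6} = 132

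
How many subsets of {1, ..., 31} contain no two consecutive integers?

Condition on whether n belongs to the subset: if not, any valid subset of {1, ..., n-1} works (a(n-1)); if so, n-1 is excluded and the rest is a valid subset of {1, ..., n-2} (a(n-2)). Hence a(n) = a(n-1) + a(n-2), a(1)=2, a(2)=3.
Computing successive values: a(1)=2, a(2)=3, a(3)=5, a(4)=8, a(5)=13, a(6)=21, a(7)=34, a(8)=55, a(9)=89, a(10)=144, a(11)=233, a(12)=377, a(13)=610, a(14)=987, a(15)=1597, a(16)=2584, a(17)=4181, a(18)=6765, a(19)=10946, a(20)=17711, a(21)=28657, a(22)=46368, a(23)=75025, a(24)=121393, a(25)=196418, a(26)=317811, a(27)=514229, a(28)=832040, a(29)=1346269, a(30)=2178309, a(31)=3524578.

Final answer: 3524578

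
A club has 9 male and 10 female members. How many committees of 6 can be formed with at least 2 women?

Sum over valid woman counts:
C(10,2)C(9,4) = 5670
C(10,3)C(9,3) = 10080
C(10,4)C(9,2) = 7560
C(10,5)C(9,1) = 2268
C(10,6)C(9,0) = 210
Total: 5670 + 10080 + 7560 + 2268 + 210.

Final answer: 25788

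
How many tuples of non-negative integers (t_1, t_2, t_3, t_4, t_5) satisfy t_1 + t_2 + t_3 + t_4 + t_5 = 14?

Stars and bars with 14 stars and 4 bars:
C(14+5-1, 5-1) = C(18,4).

Final answer: C(18,4) = 3060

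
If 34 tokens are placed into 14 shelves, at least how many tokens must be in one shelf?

By the pigeonhole principle: ceiling(34/14).

Final answer: 3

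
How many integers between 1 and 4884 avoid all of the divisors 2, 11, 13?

|div by 2|=2442, |div by 11|=444, |div by 13|=375.
|div by 2&11|=222, |div by 2&13|=187, |div by 11&13|=34, |div by all|=17.
By inclusion-exclusion, divisible by at least one: 2442+444+375-222-187-34+17 = 2835.
Not divisible by any: 4884 - 2835.

Final answer: 2049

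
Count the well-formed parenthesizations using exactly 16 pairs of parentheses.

The structures are counted by the Catalan number C_n. Here n = 16 (pairs).
C_n = C(2n,n)/(n+1), so C_{16} = C(32,16)/17 = 601080390/17.

Final answer: C_{16} = 35357670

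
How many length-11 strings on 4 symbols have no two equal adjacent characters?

First character: 4 choices. Each subsequent: 3 choices (must differ from the previous one).
Total: 4 x 3^10.

Final answer: 4 x 3^{10} = 236196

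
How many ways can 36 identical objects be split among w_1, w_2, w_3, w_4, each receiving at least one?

Substitute w'_i = w_i - 1 (so w'_i >= 0). Then sum w'_i = 36 - 4 = 32.
Stars and bars: C(32+4-1, 4-1) = C(35,3).

Final answer: C(35,3) = 6545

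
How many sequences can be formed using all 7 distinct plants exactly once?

The number of ways to arrange 7 distinct objects is 7!.

Final answer: 7! = 5040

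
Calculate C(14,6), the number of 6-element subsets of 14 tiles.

C(14,6) = 14!/(6! x (14-6)!).

Final answer: C(14,6) = 3003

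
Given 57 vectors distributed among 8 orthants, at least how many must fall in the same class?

By pigeonhole with 57 objects and 8 categories: ceiling(57/8).

Final answer: 8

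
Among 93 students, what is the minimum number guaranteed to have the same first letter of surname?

There are 26 possible values for first letter of surname. With 93 students and 26 categories, by pigeonhole: ceiling(93/26).

Final answer: 4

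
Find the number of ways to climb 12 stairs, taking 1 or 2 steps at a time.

Condition on the final move: it is a 1-step (f(n-1) ways to get there) or a 2-step (f(n-2) ways), so f(n) = f(n-1) + f(n-2), with f(1)=1, f(2)=2.
Computing successive values: f(1)=1, f(2)=2, f(3)=3, f(4)=5, f(5)=8, f(6)=13, f(7)=21, f(8)=34, f(9)=55, f(10)=89, f(11)=144, f(12)=233.

Final answer: 233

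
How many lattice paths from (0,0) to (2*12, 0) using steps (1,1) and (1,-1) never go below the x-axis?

Total monotonic paths to (12,12): C(24,12) = 2704156.
By the reflection principle, paths that go above the diagonal number C(24,13) = 2496144.
Valid Dyck paths: 2704156 - 2496144.
(Equivalently, C_{12} = C(24,12)/13 = 2704156/13.)

Final answer: C_{12} = 208012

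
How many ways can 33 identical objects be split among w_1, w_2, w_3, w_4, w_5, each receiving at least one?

Substitute w'_i = w_i - 1 (so w'_i >= 0). Then sum w'_i = 33 - 5 = 28.
Stars and bars: C(28+5-1, 5-1) = C(32,4).

Final answer: C(32,4) = 35960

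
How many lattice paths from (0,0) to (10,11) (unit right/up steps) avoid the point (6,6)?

Total paths to (10,11): C(21,11) = 352716.
Paths through (6,6): C(12,6) x C(9,5) = 116424.
Avoiding (6,6): 352716 - 116424.

Final answer: 236292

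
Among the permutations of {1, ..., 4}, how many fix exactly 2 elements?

Choose which 2 elements are fixed: C(4,2) = 6.
Derange the remaining 2 using D(j) = (j-1)(D(j-1) + D(j-2)), D(0)=1, D(1)=0: D(2)=1.
Total: 6 x 1.

Final answer: C(4,2) D(2) = 6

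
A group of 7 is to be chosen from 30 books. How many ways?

C(30,7) = 30!/(7! x 23!).

Final answer: \binom{30}{7} = 2035800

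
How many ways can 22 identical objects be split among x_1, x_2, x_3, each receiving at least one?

Substitute x'_i = x_i - 1 (so x'_i >= 0). Then sum x'_i = 22 - 3 = 19.
Stars and bars: C(19+3-1, 3-1) = C(21,2).

Final answer: C(21,2) = 210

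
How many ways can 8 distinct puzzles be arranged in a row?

The number of ways to arrange 8 distinct objects is 8!.

Final answer: 8! = 40320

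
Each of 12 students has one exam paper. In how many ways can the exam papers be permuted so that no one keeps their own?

Derangements satisfy D(n) = (n-1)(D(n-1) + D(n-2)), starting from D(0)=1, D(1)=0.
D(2) = 1 x (0 + 1) = 1
D(3) = 2 x (1 + 0) = 2
D(4) = 3 x (2 + 1) = 9
D(5) = 4 x (9 + 2) = 44
D(6) = 5 x (44 + 9) = 265
D(7) = 6 x (265 + 44) = 1854
D(8) = 7 x (1854 + 265) = 14833
D(9) = 8 x (14833 + 1854) = 133496
D(10) = 9 x (133496 + 14833) = 1334961
D(11) = 10 x (1334961 + 133496) = 14684570
D(12) = 11 x (D(11) + D(10)) = 11 x (14684570 + 1334961)

Final answer: D(12) = 176214841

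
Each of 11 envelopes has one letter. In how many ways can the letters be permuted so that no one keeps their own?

D(n) = (n-1)(D(n-1) + D(n-2)), D(0)=1, D(1)=0.
D(2) = 1 x (0 + 1) = 1
D(3) = 2 x (1 + 0) = 2
D(4) = 3 x (2 + 1) = 9
D(5) = 4 x (9 + 2) = 44
D(6) = 5 x (44 + 9) = 265
D(7) = 6 x (265 + 44) = 1854
D(8) = 7 x (1854 + 265) = 14833
D(9) = 8 x (14833 + 1854) = 133496
D(10) = 9 x (133496 + 14833) = 1334961
D(11) = 10 x (D(10) + D(9)) = 10 x (1334961 + 133496)

Final answer: D(11) = 14684570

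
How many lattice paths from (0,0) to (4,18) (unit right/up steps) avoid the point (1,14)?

Total paths to (4,18): C(22,18) = 7315.
Paths through (1,14): C(15,14) x C(7,4) = 525.
Avoiding (1,14): 7315 - 525.

Final answer: 6790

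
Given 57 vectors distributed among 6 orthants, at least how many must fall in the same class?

By pigeonhole with 57 objects and 6 categories: ceiling(57/6).

Final answer: 10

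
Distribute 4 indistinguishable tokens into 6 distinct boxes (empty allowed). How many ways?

Stars and bars: C(n+k-1, k-1) = C(9,5).

Final answer: C(9,5) = 126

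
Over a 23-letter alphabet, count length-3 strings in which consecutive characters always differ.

Let g(n) count such strings. g(1) = 23, and each valid string of length n-1 extends in 22 ways (any symbol but the last), so g(n) = 22 g(n-1).
Total: g(3) = 23 x 22^2.

Final answer: 23 x 22^{2} = 11132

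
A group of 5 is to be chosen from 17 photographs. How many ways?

C(17,5) = 17!/(5! x 12!).

Final answer: \binom{17}{5} = 6188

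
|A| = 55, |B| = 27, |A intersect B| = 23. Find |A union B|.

|A union B| = |A| + |B| - |A intersect B| = 55 + 27 - 23.

Final answer: 59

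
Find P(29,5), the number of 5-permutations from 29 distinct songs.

P(29,5) = 29!/(29-5)! = 29!/24!.

Final answer: P(29,5) = 14250600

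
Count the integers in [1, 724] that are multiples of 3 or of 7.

Multiples of 3: 241. Multiples of 7: 103. Of both (lcm=21): 34.
By inclusion-exclusion: 241 + 103 - 34.

Final answer: 310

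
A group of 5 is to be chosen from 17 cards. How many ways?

C(17,5) = 17!/(5! x 12!).

Final answer: \binom{17}{5} = 6188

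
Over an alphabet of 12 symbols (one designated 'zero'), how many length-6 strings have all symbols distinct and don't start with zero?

The leading digit has 11 choices (anything but zero); the next has 11 (anything but the first), then 10, and so on, one fewer each time.
Total: 11 x 11 x 10 x 9 x 8 x 7.

Final answer: 609840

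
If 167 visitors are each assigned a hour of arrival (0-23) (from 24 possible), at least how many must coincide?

There are 24 possible values for hour of arrival (0-23). With 167 visitors and 24 categories, by pigeonhole: ceiling(167/24).

Final answer: 7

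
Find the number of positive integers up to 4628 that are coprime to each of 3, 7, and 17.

|div by 3|=1542, |div by 7|=661, |div by 17|=272.
|div by 3&7|=220, |div by 3&17|=90, |div by 7&17|=38, |div by all|=12.
By inclusion-exclusion, divisible by at least one: 1542+661+272-220-90-38+12 = 2139.
Not divisible by any: 4628 - 2139.

Final answer: 2489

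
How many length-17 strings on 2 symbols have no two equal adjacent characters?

First character: 2 choices. Each subsequent: 1 choices (must differ from the previous one).
Total: 2 x 1^16.

Final answer: 2 x 1^{16} = 2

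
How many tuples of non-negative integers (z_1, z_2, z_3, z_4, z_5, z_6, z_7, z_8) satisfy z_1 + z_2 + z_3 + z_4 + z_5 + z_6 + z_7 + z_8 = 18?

Stars and bars with 18 stars and 7 bars:
C(18+8-1, 8-1) = C(25,7).

Final answer: C(25,7) = 480700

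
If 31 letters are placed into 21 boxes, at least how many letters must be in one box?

By the pigeonhole principle: ceiling(31/21).

Final answer: 2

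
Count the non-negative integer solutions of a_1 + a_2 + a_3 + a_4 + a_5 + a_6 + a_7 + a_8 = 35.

Stars and bars with 35 stars and 7 bars:
C(35+8-1, 8-1) = C(42,7).

Final answer: C(42,7) = 26978328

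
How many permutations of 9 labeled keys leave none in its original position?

Derangements satisfy D(n) = (n-1)(D(n-1) + D(n-2)), starting from D(0)=1, D(1)=0.
D(2) = 1 x (0 + 1) = 1
D(3) = 2 x (1 + 0) = 2
D(4) = 3 x (2 + 1) = 9
D(5) = 4 x (9 + 2) = 44
D(6) = 5 x (44 + 9) = 265
D(7) = 6 x (265 + 44) = 1854
D(8) = 7 x (1854 + 265) = 14833
D(9) = 8 x (D(8) + D(7)) = 8 x (14833 + 1854)

Final answer: D(9) = 133496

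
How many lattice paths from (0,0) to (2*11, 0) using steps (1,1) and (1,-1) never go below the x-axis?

Total monotonic paths to (11,11): C(22,11) = 705432.
By the reflection principle, paths that go above the diagonal number C(22,12) = 646646.
Valid Dyck paths: 705432 - 646646.
(Check: C(22,11) - C(22,12) = C(22,11)/12, the Catalan number C_{11}.)

Final answer: C_{11} = 58786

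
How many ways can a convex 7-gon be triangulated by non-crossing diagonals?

This is counted by the nth Catalan number C_n. Here n = 7 - 2 = 5.
Using C_0 = 1 and C_(k+1) = C_k x 2(2k+1)/(k+2), build up term by term: C_1=1, C_2=2, C_3=5, C_4=14, C_5=42.

Final answer: C_{5} = 42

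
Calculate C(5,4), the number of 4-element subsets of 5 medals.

C(5,4) = 5!/(4! x (5-4)!).

Final answer: C(5,4) = 5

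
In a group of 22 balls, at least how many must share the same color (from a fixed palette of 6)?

There are 6 possible values for color (from a fixed palette of 6). With 22 balls and 6 categories, by pigeonhole: ceiling(22/6).

Final answer: 4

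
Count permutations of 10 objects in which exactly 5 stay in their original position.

Choose which 5 elements are fixed: C(10,5) = 252.
Derange the remaining 5 using D(j) = (j-1)(D(j-1) + D(j-2)), D(0)=1, D(1)=0: D(2)=1, D(3)=2, D(4)=9, D(5)=44.
Total: 252 x 44.

Final answer: C(10,5) D(5) = 11088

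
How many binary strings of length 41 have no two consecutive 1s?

Classify by the final bit: ...0 gives a(n-1) strings, ...01 gives a(n-2) strings. Thus a(n) = a(n-1) + a(n-2) with a(1)=2, a(2)=3.
Iterating the recurrence: a(1)=2, a(2)=3, a(3)=5, a(4)=8, a(5)=13, a(6)=21, a(7)=34, a(8)=55, a(9)=89, a(10)=144, a(11)=233, a(12)=377, a(13)=610, a(14)=987, a(15)=1597, a(16)=2584, a(17)=4181, a(18)=6765, a(19)=10946, a(20)=17711, a(21)=28657, a(22)=46368, a(23)=75025, a(24)=121393, a(25)=196418, a(26)=317811, a(27)=514229, a(28)=832040, a(29)=1346269, a(30)=2178309, a(31)=3524578, a(32)=5702887, a(33)=9227465, a(34)=14930352, a(35)=24157817, a(36)=39088169, a(37)=63245986, a(38)=102334155, a(39)=165580141, a(40)=267914296, a(41)=433494437.

Final answer: 433494437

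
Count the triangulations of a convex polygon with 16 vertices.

This is counted by the nth Catalan number C_n. Here n = 16 - 2 = 14.
C_n = C(2n,n) - C(2n,n+1), so C_{14} = C(28,14) - C(28,15) = 40116600 - 37442160.

Final answer: C_{14} = 2674440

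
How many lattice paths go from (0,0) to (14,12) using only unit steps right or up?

Each path has 14 right steps and 12 up steps in some order (26 steps total).
Choose which 12 of the 26 steps are up: C(26,12).

Final answer: C(26,12) = 9657700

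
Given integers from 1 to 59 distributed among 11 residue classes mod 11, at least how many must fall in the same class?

By pigeonhole with 59 objects and 11 categories: ceiling(59/11).

Final answer: 6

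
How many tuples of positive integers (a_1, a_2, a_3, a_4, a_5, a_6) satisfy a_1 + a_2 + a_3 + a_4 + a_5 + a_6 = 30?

Substitute a'_i = a_i - 1 (so a'_i >= 0). Then sum a'_i = 30 - 6 = 24.
Stars and bars: C(24+6-1, 6-1) = C(29,5).

Final answer: C(29,5) = 118755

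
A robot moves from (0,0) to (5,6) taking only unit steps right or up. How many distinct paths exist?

Each path has 5 right steps and 6 up steps in some order (11 steps total).
Choose which 6 of the 11 steps are up: C(11,6).

Final answer: C(11,6) = 462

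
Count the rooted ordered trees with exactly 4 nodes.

The structures are counted by the Catalan number C_n. Here n = 4 - 1 = 3.
C_n = (2n)!/(n!(n+1)!), so C_{3} = 6!/(3! x 4!) = C(6,3)/4 = 20/4.

Final answer: C_{3} = 5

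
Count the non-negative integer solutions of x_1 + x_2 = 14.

Stars and bars with 14 stars and 1 bars:
C(14+2-1, 2-1) = C(15,1).

Final answer: C(15,1) = 15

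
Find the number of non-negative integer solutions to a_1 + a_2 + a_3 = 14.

Stars and bars with 14 stars and 2 bars:
C(14+3-1, 3-1) = C(16,2).

Final answer: C(16,2) = 120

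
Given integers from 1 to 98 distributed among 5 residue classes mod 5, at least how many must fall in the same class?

By pigeonhole with 98 objects and 5 categories: ceiling(98/5).

Final answer: 20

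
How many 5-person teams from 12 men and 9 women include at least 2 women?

Sum over valid woman counts:
C(9,2)C(12,3) = 7920
C(9,3)C(12,2) = 5544
C(9,4)C(12,1) = 1512
C(9,5)C(12,0) = 126
Total: 7920 + 5544 + 1512 + 126.

Final answer: 15102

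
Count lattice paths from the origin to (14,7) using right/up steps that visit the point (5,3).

Paths (0,0)->(5,3): C(8,3) = 56.
Paths (5,3)->(14,7): C(13,4) = 715.
By multiplication principle: 56 x 715.

Final answer: 40040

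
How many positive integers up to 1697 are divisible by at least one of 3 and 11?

Multiples of 3: 565. Multiples of 11: 154. Of both (lcm=33): 51.
By inclusion-exclusion: 565 + 154 - 51.

Final answer: 668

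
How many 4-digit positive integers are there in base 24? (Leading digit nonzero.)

In base 24, the leading digit has 23 choices (1..23); each of the remaining 3 digits has 24 choices.
Total: 23 x 24^3.

Final answer: 317952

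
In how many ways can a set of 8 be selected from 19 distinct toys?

C(19,8) = 19!/(8! x (19-8)!).

Final answer: C(19,8) = 75582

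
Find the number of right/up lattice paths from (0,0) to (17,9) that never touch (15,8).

Total paths to (17,9): C(26,9) = 3124550.
Paths through (15,8): C(23,8) x C(3,1) = 1470942.
Avoiding (15,8): 3124550 - 1470942.

Final answer: 1653608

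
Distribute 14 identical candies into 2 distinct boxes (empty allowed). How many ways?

Stars and bars: C(n+k-1, k-1) = C(15,1).

Final answer: C(15,1) = 15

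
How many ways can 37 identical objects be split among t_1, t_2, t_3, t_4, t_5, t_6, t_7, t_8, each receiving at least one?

Substitute t'_i = t_i - 1 (so t'_i >= 0). Then sum t'_i = 37 - 8 = 29.
Stars and bars: C(29+8-1, 8-1) = C(36,7).

Final answer: C(36,7) = 8347680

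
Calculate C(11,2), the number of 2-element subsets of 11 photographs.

C(11,2) = 11!/(2! x (11-2)!).

Final answer: C(11,2) = 55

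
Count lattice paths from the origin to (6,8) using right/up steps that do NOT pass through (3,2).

Total paths to (6,8): C(14,8) = 3003.
Paths through (3,2): C(5,2) x C(9,6) = 840.
Avoiding (3,2): 3003 - 840.

Final answer: 2163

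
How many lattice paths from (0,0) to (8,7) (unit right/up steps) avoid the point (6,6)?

Total paths to (8,7): C(15,7) = 6435.
Paths through (6,6): C(12,6) x C(3,1) = 2772.
Avoiding (6,6): 6435 - 2772.

Final answer: 3663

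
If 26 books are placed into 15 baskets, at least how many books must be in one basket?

By the pigeonhole principle: ceiling(26/15).

Final answer: 2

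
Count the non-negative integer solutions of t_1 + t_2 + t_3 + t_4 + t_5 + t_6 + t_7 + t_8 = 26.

Stars and bars with 26 stars and 7 bars:
C(26+8-1, 8-1) = C(33,7).

Final answer: C(33,7) = 4272048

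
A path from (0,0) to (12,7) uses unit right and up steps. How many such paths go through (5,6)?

Paths (0,0)->(5,6): C(11,6) = 462.
Paths (5,6)->(12,7): C(8,1) = 8.
By multiplication principle: 462 x 8.

Final answer: 3696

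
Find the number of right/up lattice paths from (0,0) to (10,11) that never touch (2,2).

Total paths to (10,11): C(21,11) = 352716.
Paths through (2,2): C(4,2) x C(17,9) = 145860.
Avoiding (2,2): 352716 - 145860.

Final answer: 206856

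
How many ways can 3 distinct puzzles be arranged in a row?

The number of ways to arrange 3 distinct objects is 3!.

Final answer: 3! = 6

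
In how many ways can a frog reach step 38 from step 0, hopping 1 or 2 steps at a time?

Let f(n) be the number of climbs. Removing the last move (1 or 2 steps) gives f(n) = f(n-1) + f(n-2); base cases f(1)=1, f(2)=2.
Building up term by term: f(1)=1, f(2)=2, f(3)=3, f(4)=5, f(5)=8, f(6)=13, f(7)=21, f(8)=34, f(9)=55, f(10)=89, f(11)=144, f(12)=233, f(13)=377, f(14)=610, f(15)=987, f(16)=1597, f(17)=2584, f(18)=4181, f(19)=6765, f(20)=10946, f(21)=17711, f(22)=28657, f(23)=46368, f(24)=75025, f(25)=121393, f(26)=196418, f(27)=317811, f(28)=514229, f(29)=832040, f(30)=1346269, f(31)=2178309, f(32)=3524578, f(33)=5702887, f(34)=9227465, f(35)=14930352, f(36)=24157817, f(37)=39088169, f(38)=63245986.

Final answer: 63245986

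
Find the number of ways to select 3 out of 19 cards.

C(19,3) = 19!/(3! x 16!).

Final answer: \binom{19}{3} = 969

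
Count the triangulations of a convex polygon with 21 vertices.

This is counted by the nth Catalan number C_n. Here n = 21 - 2 = 19.
C_n = C(2n,n)/(n+1), so C_{19} = C(38,19)/20 = 35345263800/20.

Final answer: C_{19} = 1767263190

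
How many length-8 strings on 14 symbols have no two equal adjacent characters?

First character: 14 choices. Each subsequent: 13 choices (must differ from the previous one).
Total: 14 x 13^7.

Final answer: 14 x 13^{7} = 878479238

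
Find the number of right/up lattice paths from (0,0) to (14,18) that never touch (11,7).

Total paths to (14,18): C(32,18) = 471435600.
Paths through (11,7): C(18,7) x C(14,11) = 11583936.
Avoiding (11,7): 471435600 - 11583936.

Final answer: 459851664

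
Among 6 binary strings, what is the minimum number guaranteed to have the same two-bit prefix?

There are 4 possible values for two-bit prefix. With 6 binary strings and 4 categories, by pigeonhole: ceiling(6/4).

Final answer: 2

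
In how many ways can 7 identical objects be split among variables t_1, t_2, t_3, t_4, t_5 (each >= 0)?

Stars and bars with 7 stars and 4 bars:
C(7+5-1, 5-1) = C(11,4).

Final answer: C(11,4) = 330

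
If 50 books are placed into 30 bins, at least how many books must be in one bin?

By the pigeonhole principle: ceiling(50/30).

Final answer: 2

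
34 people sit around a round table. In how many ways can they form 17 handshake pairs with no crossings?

The structures are counted by the Catalan number C_n. Here n = 34/2 = 17.
Using C_0 = 1 and C_(k+1) = C_k x 2(2k+1)/(k+2), build up term by term: C_1=1, C_2=2, C_3=5, C_4=14, C_5=42, C_6=132, C_7=429, C_8=1430, C_9=4862, C_10=16796, C_11=58786, C_12=208012, C_13=742900, C_14=2674440, C_15=9694845, C_16=35357670, C_17=129644790.

Final answer: C_{17} = 129644790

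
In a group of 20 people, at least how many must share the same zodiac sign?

There are 12 possible values for zodiac sign. With 20 people and 12 categories, by pigeonhole: ceiling(20/12).

Final answer: 2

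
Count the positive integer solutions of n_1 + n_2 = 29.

Substitute n'_i = n_i - 1 (so n'_i >= 0). Then sum n'_i = 29 - 2 = 27.
Stars and bars: C(27+2-1, 2-1) = C(28,1).

Final answer: C(28,1) = 28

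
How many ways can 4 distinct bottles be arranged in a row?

The number of ways to arrange 4 distinct objects is 4!.

Final answer: 4! = 24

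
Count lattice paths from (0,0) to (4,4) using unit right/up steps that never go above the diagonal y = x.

Total monotonic paths to (4,4): C(8,4) = 70.
By the reflection principle, paths that go above the diagonal number C(8,5) = 56.
Valid Dyck paths: 70 - 56.
(This is the Catalan number C_{4}.)

Final answer: C_{4} = 14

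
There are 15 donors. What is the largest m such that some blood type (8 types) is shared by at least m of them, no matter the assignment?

There are 8 possible values for blood type (8 types). With 15 donors and 8 categories, by pigeonhole: ceiling(15/8).

Final answer: 2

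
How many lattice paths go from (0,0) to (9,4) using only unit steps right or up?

Each path has 9 right steps and 4 up steps in some order (13 steps total).
Choose which 4 of the 13 steps are up: C(13,4).

Final answer: C(13,4) = 715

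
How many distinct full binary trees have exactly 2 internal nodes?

This is a standard Catalan-number count: the answer is C_n. Here n = 2.
Using C_0 = 1 and C_(k+1) = C_k x 2(2k+1)/(k+2), build up term by term: C_1=1, C_2=2.

Final answer: C_{2} = 2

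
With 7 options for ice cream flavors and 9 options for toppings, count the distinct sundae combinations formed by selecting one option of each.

By the multiplication principle: 7 x 9.

Final answer: 63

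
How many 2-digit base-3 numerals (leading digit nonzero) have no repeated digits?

The leading digit has 2 choices (anything but zero); the next has 2 (anything but the first), then 1, and so on, one fewer each time.
Total: 2 x 2.

Final answer: 4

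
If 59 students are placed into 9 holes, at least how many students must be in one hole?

By the pigeonhole principle: ceiling(59/9).

Final answer: 7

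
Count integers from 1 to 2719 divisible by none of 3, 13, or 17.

|div by 3|=906, |div by 13|=209, |div by 17|=159.
|div by 3&13|=69, |div by 3&17|=53, |div by 13&17|=12, |div by all|=4.
By inclusion-exclusion, divisible by at least one: 906+209+159-69-53-12+4 = 1144.
Not divisible by any: 2719 - 1144.

Final answer: 1575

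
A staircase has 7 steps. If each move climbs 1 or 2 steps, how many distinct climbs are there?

Let f(n) count the ways. The last step is size 1 or 2, so f(n) = f(n-1) + f(n-2) with f(1)=1, f(2)=2.
Iterating the recurrence: f(1)=1, f(2)=2, f(3)=3, f(4)=5, f(5)=8, f(6)=13, f(7)=21.

Final answer: 21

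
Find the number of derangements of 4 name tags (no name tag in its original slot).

Use the recurrence D(n) = (n-1)(D(n-1) + D(n-2)) with D(0)=1, D(1)=0.
D(2) = 1 x (0 + 1) = 1
D(3) = 2 x (1 + 0) = 2
D(4) = 3 x (D(3) + D(2)) = 3 x (2 + 1)

Final answer: D(4) = 9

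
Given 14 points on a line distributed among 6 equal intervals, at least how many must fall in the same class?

By pigeonhole with 14 objects and 6 categories: ceiling(14/6).

Final answer: 3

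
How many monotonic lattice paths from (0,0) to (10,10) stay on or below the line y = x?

Total monotonic paths to (10,10): C(20,10) = 184756.
A path is bad iff it touches y = x + 1; reflecting its initial segment maps bad paths bijectively onto all paths to (9,11), of which there are C(20,11) = 167960.
Valid Dyck paths: 184756 - 167960.
(These counts are the Catalan numbers.)

Final answer: C_{10} = 16796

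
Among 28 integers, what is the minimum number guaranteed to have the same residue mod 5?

There are 5 possible values for residue mod 5. With 28 integers and 5 categories, by pigeonhole: ceiling(28/5).

Final answer: 6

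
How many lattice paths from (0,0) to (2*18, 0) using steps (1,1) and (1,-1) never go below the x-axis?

Total monotonic paths to (18,18): C(36,18) = 9075135300.
A path is bad iff it touches y = x + 1; reflecting its initial segment maps bad paths bijectively onto all paths to (17,19), of which there are C(36,19) = 8597496600.
Valid Dyck paths: 9075135300 - 8597496600.
(These counts are the Catalan numbers.)

Final answer: C_{18} = 477638700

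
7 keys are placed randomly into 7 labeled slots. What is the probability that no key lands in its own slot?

Derangements satisfy D(n) = (n-1)(D(n-1) + D(n-2)), starting from D(0)=1, D(1)=0.
Building up: D(2)=1, D(3)=2, D(4)=9, D(5)=44, D(6)=265, D(7)=1854.
Total arrangements: 7! = 5040.
Probability = D(7)/7! = 103/280.

Final answer: D(7)/7! = 1854/5040 = 0.367857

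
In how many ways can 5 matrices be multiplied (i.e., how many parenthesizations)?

This is a standard Catalan-number count: the answer is C_n. Here n = 5 - 1 = 4.
C_n = C(2n,n) - C(2n,n+1), so C_{4} = C(8,4) - C(8,5) = 70 - 56.

Final answer: C_{4} = 14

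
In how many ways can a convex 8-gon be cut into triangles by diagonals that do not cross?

This is counted by the nth Catalan number C_n. Here n = 8 - 2 = 6.
Using C_0 = 1 and C_(k+1) = C_k x 2(2k+1)/(k+2), build up term by term: C_1=1, C_2=2, C_3=5, C_4=14, C_5=42, C_6=132.

Final answer: C_{6} = 132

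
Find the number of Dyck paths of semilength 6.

Total monotonic paths to (6,6): C(12,6) = 924.
A path is bad iff it touches y = x + 1; reflecting its initial segment maps bad paths bijectively onto all paths to (5,7), of which there are C(12,7) = 792.
Valid Dyck paths: 924 - 792.
(Equivalently, C_{6} = C(12,6)/7 = 924/7.)

Final answer: C_{6} = 132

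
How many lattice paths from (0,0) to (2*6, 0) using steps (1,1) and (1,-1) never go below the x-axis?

Total monotonic paths to (6,6): C(12,6) = 924.
Paths that cross above y=x (reflection bijection): C(12,7) = 792.
Valid Dyck paths: 924 - 792.
(Check: C(12,6) - C(12,7) = C(12,6)/7, the Catalan number C_{6}.)

Final answer: C_{6} = 132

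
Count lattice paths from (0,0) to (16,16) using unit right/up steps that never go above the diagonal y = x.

Total monotonic paths to (16,16): C(32,16) = 601080390.
Paths that cross above y=x (reflection bijection): C(32,17) = 565722720.
Valid Dyck paths: 601080390 - 565722720.
(Check: C(32,16) - C(32,17) = C(32,16)/17, the Catalan number C_{16}.)

Final answer: C_{16} = 35357670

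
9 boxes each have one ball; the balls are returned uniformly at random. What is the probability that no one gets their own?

Derangements satisfy D(n) = (n-1)(D(n-1) + D(n-2)), starting from D(0)=1, D(1)=0.
Building up: D(2)=1, D(3)=2, D(4)=9, D(5)=44, D(6)=265, D(7)=1854, D(8)=14833, D(9)=133496.
Total arrangements: 9! = 362880.
Probability = D(9)/9! = 16687/45360.

Final answer: D(9)/9! = 133496/362880 = 0.367879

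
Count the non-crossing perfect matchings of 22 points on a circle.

The structures are counted by the Catalan number C_n. Here n = 22/2 = 11.
Using C_0 = 1 and C_(k+1) = C_k x 2(2k+1)/(k+2), build up term by term: C_1=1, C_2=2, C_3=5, C_4=14, C_5=42, C_6=132, C_7=429, C_8=1430, C_9=4862, C_10=16796, C_11=58786.

Final answer: C_{11} = 58786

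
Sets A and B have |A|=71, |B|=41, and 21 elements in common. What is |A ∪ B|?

|A union B| = |A| + |B| - |A intersect B| = 71 + 41 - 21.

Final answer: 91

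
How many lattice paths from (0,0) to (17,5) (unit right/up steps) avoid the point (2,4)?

Total paths to (17,5): C(22,5) = 26334.
Paths through (2,4): C(6,4) x C(16,1) = 240.
Avoiding (2,4): 26334 - 240.

Final answer: 26094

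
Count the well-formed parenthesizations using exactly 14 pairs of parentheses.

This is a standard Catalan-number count: the answer is C_n. Here n = 14 (pairs).
Using C_0 = 1 and C_(k+1) = C_k x 2(2k+1)/(k+2), build up term by term: C_1=1, C_2=2, C_3=5, C_4=14, C_5=42, C_6=132, C_7=429, C_8=1430, C_9=4862, C_10=16796, C_11=58786, C_12=208012, C_13=742900, C_14=2674440.

Final answer: C_{14} = 2674440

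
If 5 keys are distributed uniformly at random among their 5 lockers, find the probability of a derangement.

Use the recurrence D(n) = (n-1)(D(n-1) + D(n-2)) with D(0)=1, D(1)=0.
Building up: D(2)=1, D(3)=2, D(4)=9, D(5)=44.
Total arrangements: 5! = 120.
Probability = D(5)/5! = 11/30.

Final answer: D(5)/5! = 44/120 = 0.366667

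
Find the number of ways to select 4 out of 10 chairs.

C(10,4) = 10!/(4! x 6!).

Final answer: \binom{10}{4} = 210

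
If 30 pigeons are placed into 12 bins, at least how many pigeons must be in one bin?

By the pigeonhole principle: ceiling(30/12).

Final answer: 3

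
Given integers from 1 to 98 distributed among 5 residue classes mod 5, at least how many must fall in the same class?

By pigeonhole with 98 objects and 5 categories: ceiling(98/5).

Final answer: 20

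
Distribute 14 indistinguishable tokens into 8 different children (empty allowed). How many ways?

Stars and bars: C(n+k-1, k-1) = C(21,7).

Final answer: C(21,7) = 116280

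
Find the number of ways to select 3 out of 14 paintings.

C(14,3) = 14!/(3! x (14-3)!).

Final answer: C(14,3) = 364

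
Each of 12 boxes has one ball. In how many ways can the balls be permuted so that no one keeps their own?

D(n) = (n-1)(D(n-1) + D(n-2)), D(0)=1, D(1)=0.
D(2) = 1 x (0 + 1) = 1
D(3) = 2 x (1 + 0) = 2
D(4) = 3 x (2 + 1) = 9
D(5) = 4 x (9 + 2) = 44
D(6) = 5 x (44 + 9) = 265
D(7) = 6 x (265 + 44) = 1854
D(8) = 7 x (1854 + 265) = 14833
D(9) = 8 x (14833 + 1854) = 133496
D(10) = 9 x (133496 + 14833) = 1334961
D(11) = 10 x (1334961 + 133496) = 14684570
D(12) = 11 x (D(11) + D(10)) = 11 x (14684570 + 1334961)

Final answer: D(12) = 176214841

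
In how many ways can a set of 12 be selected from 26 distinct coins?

C(26,12) = 26!/(12! x 14!).

Final answer: \binom{26}{12} = 9657700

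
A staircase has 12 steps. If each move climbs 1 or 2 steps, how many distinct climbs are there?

Condition on the final move: it is a 1-step (f(n-1) ways to get there) or a 2-step (f(n-2) ways), so f(n) = f(n-1) + f(n-2), with f(1)=1, f(2)=2.
Computing successive values: f(1)=1, f(2)=2, f(3)=3, f(4)=5, f(5)=8, f(6)=13, f(7)=21, f(8)=34, f(9)=55, f(10)=89, f(11)=144, f(12)=233.

Final answer: 233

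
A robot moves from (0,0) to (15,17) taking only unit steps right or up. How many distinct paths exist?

Each path has 15 right steps and 17 up steps in some order (32 steps total).
Choose which 17 of the 32 steps are up: C(32,17).

Final answer: C(32,17) = 565722720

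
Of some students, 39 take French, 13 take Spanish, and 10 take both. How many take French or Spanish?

|A union B| = |A| + |B| - |A intersect B| = 39 + 13 - 10.

Final answer: 42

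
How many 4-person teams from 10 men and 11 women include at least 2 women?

Sum over valid woman counts:
C(11,2)C(10,2) = 2475
C(11,3)C(10,1) = 1650
C(11,4)C(10,0) = 330
Total: 2475 + 1650 + 330.

Final answer: 4455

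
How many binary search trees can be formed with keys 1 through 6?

This is counted by the nth Catalan number C_n. Here n = 6.
C_n = C(2n,n) - C(2n,n+1), so C_{6} = C(12,6) - C(12,7) = 924 - 792.

Final answer: C_{6} = 132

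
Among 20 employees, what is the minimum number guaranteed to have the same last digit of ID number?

There are 10 possible values for last digit of ID number. With 20 employees and 10 categories, by pigeonhole: ceiling(20/10).

Final answer: 2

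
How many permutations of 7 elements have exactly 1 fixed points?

Choose which 1 elements are fixed: C(7,1) = 7.
Derange the remaining 6 using D(j) = (j-1)(D(j-1) + D(j-2)), D(0)=1, D(1)=0: D(2)=1, D(3)=2, D(4)=9, D(5)=44, D(6)=265.
Total: 7 x 265.

Final answer: C(7,1) D(6) = 1855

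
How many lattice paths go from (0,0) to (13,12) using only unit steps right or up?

Each path has 13 right steps and 12 up steps in some order (25 steps total).
Choose which 12 of the 25 steps are up: C(25,12).

Final answer: C(25,12) = 5200300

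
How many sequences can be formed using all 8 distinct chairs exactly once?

The number of ways to arrange 8 distinct objects is 8!.

Final answer: 8! = 40320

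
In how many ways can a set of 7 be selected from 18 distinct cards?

C(18,7) = 18!/(7! x 11!).

Final answer: \binom{18}{7} = 31824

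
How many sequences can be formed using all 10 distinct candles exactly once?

The number of ways to arrange 10 distinct objects is 10!.

Final answer: 10! = 3628800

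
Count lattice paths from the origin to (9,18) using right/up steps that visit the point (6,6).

Paths (0,0)->(6,6): C(12,6) = 924.
Paths (6,6)->(9,18): C(15,12) = 455.
By multiplication principle: 924 x 455.

Final answer: 420420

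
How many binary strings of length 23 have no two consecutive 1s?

A valid string ends in 0 (append to any length-(n-1) valid string) or in 01 (append to any length-(n-2) valid string), so a(n) = a(n-1) + a(n-2) with a(1)=2, a(2)=3.
Iterating the recurrence: a(1)=2, a(2)=3, a(3)=5, a(4)=8, a(5)=13, a(6)=21, a(7)=34, a(8)=55, a(9)=89, a(10)=144, a(11)=233, a(12)=377, a(13)=610, a(14)=987, a(15)=1597, a(16)=2584, a(17)=4181, a(18)=6765, a(19)=10946, a(20)=17711, a(21)=28657, a(22)=46368, a(23)=75025.

Final answer: 75025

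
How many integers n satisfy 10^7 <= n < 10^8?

These are the integers in [10^7, 10^8), so the count is 10^8 - 10^7 = 9 x 10^7.

Final answer: 90000000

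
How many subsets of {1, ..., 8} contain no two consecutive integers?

Let a(n) count such subsets of {1, ..., n}. Either n is excluded (a(n-1) ways) or n is included, forcing n-1 out (a(n-2) ways), so a(n) = a(n-1) + a(n-2) with a(1)=2, a(2)=3.
Building up term by term: a(1)=2, a(2)=3, a(3)=5, a(4)=8, a(5)=13, a(6)=21, a(7)=34, a(8)=55.

Final answer: 55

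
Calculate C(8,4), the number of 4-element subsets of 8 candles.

C(8,4) = 8!/(4! x 4!).

Final answer: \binom{8}{4} = 70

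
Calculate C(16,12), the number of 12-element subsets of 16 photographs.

C(16,12) = 16!/(12! x 4!).

Final answer: \binom{16}{12} = 1820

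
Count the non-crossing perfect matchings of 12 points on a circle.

This is a standard Catalan-number count: the answer is C_n. Here n = 12/2 = 6.
C_n = (2n)!/(n!(n+1)!), so C_{6} = 12!/(6! x 7!) = C(12,6)/7 = 924/7.

Final answer: C_{6} = 132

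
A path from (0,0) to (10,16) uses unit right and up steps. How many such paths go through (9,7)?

Paths (0,0)->(9,7): C(16,7) = 11440.
Paths (9,7)->(10,16): C(10,9) = 10.
By multiplication principle: 11440 x 10.

Final answer: 114400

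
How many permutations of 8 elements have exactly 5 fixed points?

Choose which 5 elements are fixed: C(8,5) = 56.
Derange the remaining 3 using D(j) = (j-1)(D(j-1) + D(j-2)), D(0)=1, D(1)=0: D(2)=1, D(3)=2.
Total: 56 x 2.

Final answer: C(8,5) D(3) = 112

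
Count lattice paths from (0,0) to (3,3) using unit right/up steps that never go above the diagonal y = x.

Total monotonic paths to (3,3): C(6,3) = 20.
A path is bad iff it touches y = x + 1; reflecting its initial segment maps bad paths bijectively onto all paths to (2,4), of which there are C(6,4) = 15.
Valid Dyck paths: 20 - 15.
(Check: C(6,3) - C(6,4) = C(6,3)/4, the Catalan number C_{3}.)

Final answer: C_{3} = 5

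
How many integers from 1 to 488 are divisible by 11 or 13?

Multiples of 11: 44. Multiples of 13: 37. Of both (lcm=143): 3.
By inclusion-exclusion: 44 + 37 - 3.

Final answer: 78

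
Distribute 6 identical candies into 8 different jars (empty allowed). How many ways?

Stars and bars: C(n+k-1, k-1) = C(13,7).

Final answer: C(13,7) = 1716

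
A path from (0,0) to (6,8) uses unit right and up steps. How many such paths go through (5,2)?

Paths (0,0)->(5,2): C(7,2) = 21.
Paths (5,2)->(6,8): C(7,6) = 7.
By multiplication principle: 21 x 7.

Final answer: 147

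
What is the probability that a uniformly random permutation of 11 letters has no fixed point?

D(n) = (n-1)(D(n-1) + D(n-2)), D(0)=1, D(1)=0.
Building up: D(2)=1, D(3)=2, D(4)=9, D(5)=44, D(6)=265, D(7)=1854, D(8)=14833, D(9)=133496, D(10)=1334961, D(11)=14684570.
Total arrangements: 11! = 39916800.
Probability = D(11)/11! = 1468457/3991680.

Final answer: D(11)/11! = 14684570/39916800 = 0.367879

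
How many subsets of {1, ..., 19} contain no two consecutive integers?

Let a(n) count such subsets of {1, ..., n}. Either n is excluded (a(n-1) ways) or n is included, forcing n-1 out (a(n-2) ways), so a(n) = a(n-1) + a(n-2) with a(1)=2, a(2)=3.
Building up term by term: a(1)=2, a(2)=3, a(3)=5, a(4)=8, a(5)=13, a(6)=21, a(7)=34, a(8)=55, a(9)=89, a(10)=144, a(11)=233, a(12)=377, a(13)=610, a(14)=987, a(15)=1597, a(16)=2584, a(17)=4181, a(18)=6765, a(19)=10946.

Final answer: 10946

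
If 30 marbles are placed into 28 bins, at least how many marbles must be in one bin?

By the pigeonhole principle: ceiling(30/28).

Final answer: 2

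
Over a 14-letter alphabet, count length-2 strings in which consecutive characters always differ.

First character: 14 choices. Each subsequent: 13 choices (must differ from the previous one).
Total: 14 x 13^1.

Final answer: 14 x 13^{1} = 182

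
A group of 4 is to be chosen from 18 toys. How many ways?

C(18,4) = 18!/(4! x (18-4)!).

Final answer: C(18,4) = 3060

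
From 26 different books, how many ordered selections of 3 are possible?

P(26,3) = 26!/(26-3)! = 26!/23!.

Final answer: P(26,3) = 15600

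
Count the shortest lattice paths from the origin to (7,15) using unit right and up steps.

Each path has 7 right steps and 15 up steps in some order (22 steps total).
Choose which 15 of the 22 steps are up: C(22,15).

Final answer: C(22,15) = 170544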